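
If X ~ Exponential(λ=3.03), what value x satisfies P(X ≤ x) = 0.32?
0.1273

We have X ~ Exponential(λ=3.03).

We want to find x such that P(X ≤ x) = 0.32.

This is the 32nd percentile, which means 32% of values fall below this point.

Using the inverse CDF (quantile function):
x = F⁻¹(0.32) = 0.1273

Verification: P(X ≤ 0.1273) = 0.32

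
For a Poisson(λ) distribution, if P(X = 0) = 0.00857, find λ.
λ = 4.7595

For a Poisson(λ) distribution, the PMF at 0 is:
P(X = 0) = λ^0 e^(-λ) / 0! = e^(-λ)

Given P(X = 0) = 0.00857:
e^(-λ) = 0.00857
-λ = ln(0.00857)
λ = -ln(0.00857) = 4.7595

Verification: e^(-4.7595) = 0.00857 ✓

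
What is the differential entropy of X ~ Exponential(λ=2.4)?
0.1245 nats

We have X ~ Exponential(λ=2.4).

The differential entropy measures the uncertainty or information content of the distribution.

For an Exponential distribution with λ=2.4:
h(X) = 0.1245 nats

(In bits, this would be 0.1797 bits.)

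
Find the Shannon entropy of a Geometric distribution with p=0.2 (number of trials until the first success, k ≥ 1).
2.5020 nats

We have X ~ Geometric(p=0.2) (number of trials until the first success, k ≥ 1).

The Shannon entropy measures the uncertainty or information content of the distribution.

For a Geometric distribution with p=0.2 (number of trials until the first success, k ≥ 1):
H(X) = 2.5020 nats

(In bits, this would be 3.6096 bits.)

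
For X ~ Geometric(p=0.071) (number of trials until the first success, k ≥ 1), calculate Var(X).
184.2888

We have X ~ Geometric(p=0.071) (number of trials until the first success, k ≥ 1).

For a Geometric distribution with p=0.071 (number of trials until the first success, k ≥ 1):
Var(X) = 184.2888

The variance measures the spread of the distribution around the mean.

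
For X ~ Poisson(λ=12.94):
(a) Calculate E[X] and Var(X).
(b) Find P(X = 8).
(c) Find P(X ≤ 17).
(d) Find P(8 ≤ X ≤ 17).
(a) E[X] = 12.9400, Var(X) = 12.9400
(b) P(X = 8) = 0.046793
(c) P(X ≤ 17) = 0.893733
(d) P(8 ≤ X ≤ 17) = 0.837993

We have X ~ Poisson(λ=12.94).

(a) Moments:
E[X] = 12.9400
Var(X) = 12.9400
σ = √Var(X) = 3.5972

(b) Point probability using PMF:
P(X = 8) = 0.046793

(c) Cumulative probability using CDF:
P(X ≤ 17) = F(17) = 0.893733

(d) Range probability:
P(8 ≤ X ≤ 17) = P(X ≤ 17) - P(X ≤ 7)
                   = F(17) - F(7)
                   = 0.893733 - 0.055740
                   = 0.837993

This means approximately 83.8% of outcomes fall in the interval [8, 17].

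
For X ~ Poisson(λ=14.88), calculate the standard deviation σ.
3.8575

We have X ~ Poisson(λ=14.88).

For a Poisson distribution with λ=14.88:
σ = √Var(X) = 3.8575

The standard deviation is the square root of the variance.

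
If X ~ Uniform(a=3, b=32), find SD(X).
8.3716

We have X ~ Uniform(a=3, b=32).

For a Uniform distribution with a=3, b=32:
σ = √Var(X) = 8.3716

The standard deviation is the square root of the variance.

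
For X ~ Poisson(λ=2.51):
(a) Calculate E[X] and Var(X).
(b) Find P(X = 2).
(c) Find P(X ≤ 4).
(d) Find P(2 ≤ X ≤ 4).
(a) E[X] = 2.5100, Var(X) = 2.5100
(b) P(X = 2) = 0.255999
(c) P(X ≤ 4) = 0.889838
(d) P(2 ≤ X ≤ 4) = 0.604586

We have X ~ Poisson(λ=2.51).

(a) Moments:
E[X] = 2.5100
Var(X) = 2.5100
σ = √Var(X) = 1.5843

(b) Point probability using PMF:
P(X = 2) = 0.255999

(c) Cumulative probability using CDF:
P(X ≤ 4) = F(4) = 0.889838

(d) Range probability:
P(2 ≤ X ≤ 4) = P(X ≤ 4) - P(X ≤ 1)
                   = F(4) - F(1)
                   = 0.889838 - 0.285252
                   = 0.604586

This means approximately 60.5% of outcomes fall in the interval [2, 4].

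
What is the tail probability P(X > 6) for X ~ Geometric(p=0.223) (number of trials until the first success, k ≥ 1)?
0.220052

We have X ~ Geometric(p=0.223) (number of trials until the first success, k ≥ 1).

P(X > 6) = 1 - P(X ≤ 6)
                = 1 - F(6)
                = 1 - 0.779948
                = 0.220052

So there's approximately a 22.0% chance that X exceeds 6.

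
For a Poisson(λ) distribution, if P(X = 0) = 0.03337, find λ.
λ = 3.4001

For a Poisson(λ) distribution, the PMF at 0 is:
P(X = 0) = λ^0 e^(-λ) / 0! = e^(-λ)

Given P(X = 0) = 0.03337:
e^(-λ) = 0.03337
-λ = ln(0.03337)
λ = -ln(0.03337) = 3.4001

Verification: e^(-3.4001) = 0.03337 ✓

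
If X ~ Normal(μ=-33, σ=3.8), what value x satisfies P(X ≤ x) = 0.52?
-32.8094

We have X ~ Normal(μ=-33, σ=3.8).

We want to find x such that P(X ≤ x) = 0.52.

This is the 52nd percentile, which means 52% of values fall below this point.

Using the inverse CDF (quantile function):
x = F⁻¹(0.52) = -32.8094

Verification: P(X ≤ -32.8094) = 0.52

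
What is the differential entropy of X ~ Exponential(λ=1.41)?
0.6564 nats

We have X ~ Exponential(λ=1.41).

The differential entropy measures the uncertainty or information content of the distribution.

For an Exponential distribution with λ=1.41:
h(X) = 0.6564 nats

(In bits, this would be 0.9470 bits.)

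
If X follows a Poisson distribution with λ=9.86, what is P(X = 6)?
0.066648

We have X ~ Poisson(λ=9.86).

For a Poisson distribution, the PMF gives us the probability of each outcome.

Using the PMF formula:
P(X = 6) = 0.066648

Rounded to 4 decimal places: 0.0666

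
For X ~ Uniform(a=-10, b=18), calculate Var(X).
65.3333

We have X ~ Uniform(a=-10, b=18).

For a Uniform distribution with a=-10, b=18:
Var(X) = 65.3333

The variance measures the spread of the distribution around the mean.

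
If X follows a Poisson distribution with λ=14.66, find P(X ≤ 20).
0.930446

We have X ~ Poisson(λ=14.66).

The CDF gives us P(X ≤ k).

Using the CDF:
P(X ≤ 20) = 0.930446

This means there's approximately a 93.0% chance that X is at most 20.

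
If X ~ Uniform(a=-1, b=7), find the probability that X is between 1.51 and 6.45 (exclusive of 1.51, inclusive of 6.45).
0.617500

We have X ~ Uniform(a=-1, b=7).

To find P(1.51 < X ≤ 6.45), we use:
P(1.51 < X ≤ 6.45) = P(X ≤ 6.45) - P(X ≤ 1.51)
                 = F(6.45) - F(1.51)
                 = 0.931250 - 0.313750
                 = 0.617500

So there's approximately a 61.8% chance that X falls in this range.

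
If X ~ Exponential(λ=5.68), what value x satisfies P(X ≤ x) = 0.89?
0.3886

We have X ~ Exponential(λ=5.68).

We want to find x such that P(X ≤ x) = 0.89.

This is the 89th percentile, which means 89% of values fall below this point.

Using the inverse CDF (quantile function):
x = F⁻¹(0.89) = 0.3886

Verification: P(X ≤ 0.3886) = 0.89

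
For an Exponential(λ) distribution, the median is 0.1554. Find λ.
λ = 4.4604

For X ~ Exponential(λ), the CDF is F(x) = 1 - e^(-λx).
The median m satisfies F(m) = 0.5:
1 - e^(-λm) = 0.5
e^(-λm) = 0.5
λm = ln(2)
m = ln(2) / λ

Given m = 0.1554:
λ = ln(2) / 0.1554 = 0.693147 / 0.1554 = 4.4604

Verification: ln(2) / 4.4604 = 0.1554 ✓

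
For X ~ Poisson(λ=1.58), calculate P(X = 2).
0.257098

We have X ~ Poisson(λ=1.58).

For a Poisson distribution, the PMF gives us the probability of each outcome.

Using the PMF formula:
P(X = 2) = 0.257098

Rounded to 4 decimal places: 0.2571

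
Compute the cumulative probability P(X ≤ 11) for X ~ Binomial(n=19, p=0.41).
0.957091

We have X ~ Binomial(n=19, p=0.41).

The CDF gives us P(X ≤ k).

Using the CDF:
P(X ≤ 11) = 0.957091

This means there's approximately a 95.7% chance that X is at most 11.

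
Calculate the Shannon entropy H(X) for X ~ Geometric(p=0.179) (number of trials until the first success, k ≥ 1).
2.6250 nats

We have X ~ Geometric(p=0.179) (number of trials until the first success, k ≥ 1).

The Shannon entropy measures the uncertainty or information content of the distribution.

For a Geometric distribution with p=0.179 (number of trials until the first success, k ≥ 1):
H(X) = 2.6250 nats

(In bits, this would be 3.7871 bits.)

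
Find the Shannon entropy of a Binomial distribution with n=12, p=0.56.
1.9597 nats

We have X ~ Binomial(n=12, p=0.56).

The Shannon entropy measures the uncertainty or information content of the distribution.

For a Binomial distribution with n=12, p=0.56:
H(X) = 1.9597 nats

(In bits, this would be 2.8273 bits.)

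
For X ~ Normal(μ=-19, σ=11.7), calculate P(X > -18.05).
0.467643

We have X ~ Normal(μ=-19, σ=11.7).

P(X > -18.05) = 1 - P(X ≤ -18.05)
                = 1 - F(-18.05)
                = 1 - 0.532357
                = 0.467643

So there's approximately a 46.8% chance that X exceeds -18.05.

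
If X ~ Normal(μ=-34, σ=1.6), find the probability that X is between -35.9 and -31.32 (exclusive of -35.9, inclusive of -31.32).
0.835518

We have X ~ Normal(μ=-34, σ=1.6).

To find P(-35.9 < X ≤ -31.32), we use:
P(-35.9 < X ≤ -31.32) = P(X ≤ -31.32) - P(X ≤ -35.9)
                 = F(-31.32) - F(-35.9)
                 = 0.953033 - 0.117515
                 = 0.835518

So there's approximately a 83.6% chance that X falls in this range.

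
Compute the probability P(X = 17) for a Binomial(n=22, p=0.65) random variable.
0.091282

We have X ~ Binomial(n=22, p=0.65).

For a Binomial distribution, the PMF gives us the probability of each outcome.

Using the PMF formula:
P(X = 17) = 0.091282

Rounded to 4 decimal places: 0.0913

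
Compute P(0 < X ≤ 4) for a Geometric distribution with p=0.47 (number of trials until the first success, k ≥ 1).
0.921095

We have X ~ Geometric(p=0.47) (number of trials until the first success, k ≥ 1).

To find P(0 < X ≤ 4), we use:
P(0 < X ≤ 4) = P(X ≤ 4) - P(X ≤ 0)
                 = F(4) - F(0)
                 = 0.921095 - 0.000000
                 = 0.921095

So there's approximately a 92.1% chance that X falls in this range.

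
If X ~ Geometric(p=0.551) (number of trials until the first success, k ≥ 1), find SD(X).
1.2161

We have X ~ Geometric(p=0.551) (number of trials until the first success, k ≥ 1).

For a Geometric distribution with p=0.551 (number of trials until the first success, k ≥ 1):
σ = √Var(X) = 1.2161

The standard deviation is the square root of the variance.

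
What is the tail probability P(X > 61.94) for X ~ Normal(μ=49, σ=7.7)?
0.046428

We have X ~ Normal(μ=49, σ=7.7).

P(X > 61.94) = 1 - P(X ≤ 61.94)
                = 1 - F(61.94)
                = 1 - 0.953572
                = 0.046428

So there's approximately a 4.6% chance that X exceeds 61.94.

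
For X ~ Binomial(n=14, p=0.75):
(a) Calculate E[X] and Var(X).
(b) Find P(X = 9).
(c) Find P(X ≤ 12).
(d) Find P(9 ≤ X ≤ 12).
(a) E[X] = 10.5000, Var(X) = 2.6250
(b) P(X = 9) = 0.146796
(c) P(X ≤ 12) = 0.899032
(d) P(9 ≤ X ≤ 12) = 0.787363

We have X ~ Binomial(n=14, p=0.75).

(a) Moments:
E[X] = 10.5000
Var(X) = 2.6250
σ = √Var(X) = 1.6202

(b) Point probability using PMF:
P(X = 9) = 0.146796

(c) Cumulative probability using CDF:
P(X ≤ 12) = F(12) = 0.899032

(d) Range probability:
P(9 ≤ X ≤ 12) = P(X ≤ 12) - P(X ≤ 8)
                   = F(12) - F(8)
                   = 0.899032 - 0.111669
                   = 0.787363

This means approximately 78.7% of outcomes fall in the interval [9, 12].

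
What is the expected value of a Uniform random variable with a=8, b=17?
12.5000

We have X ~ Uniform(a=8, b=17).

For a Uniform distribution with a=8, b=17:
E[X] = 12.5000

This is the expected (average) value of X.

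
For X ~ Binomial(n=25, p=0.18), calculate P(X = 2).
0.101248

We have X ~ Binomial(n=25, p=0.18).

For a Binomial distribution, the PMF gives us the probability of each outcome.

Using the PMF formula:
P(X = 2) = 0.101248

Rounded to 4 decimal places: 0.1012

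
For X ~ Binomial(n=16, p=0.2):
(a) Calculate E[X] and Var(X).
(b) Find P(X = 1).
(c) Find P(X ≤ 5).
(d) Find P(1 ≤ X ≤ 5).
(a) E[X] = 3.2000, Var(X) = 2.5600
(b) P(X = 1) = 0.112590
(c) P(X ≤ 5) = 0.918312
(d) P(1 ≤ X ≤ 5) = 0.890165

We have X ~ Binomial(n=16, p=0.2).

(a) Moments:
E[X] = 3.2000
Var(X) = 2.5600
σ = √Var(X) = 1.6000

(b) Point probability using PMF:
P(X = 1) = 0.112590

(c) Cumulative probability using CDF:
P(X ≤ 5) = F(5) = 0.918312

(d) Range probability:
P(1 ≤ X ≤ 5) = P(X ≤ 5) - P(X ≤ 0)
                   = F(5) - F(0)
                   = 0.918312 - 0.028147
                   = 0.890165

This means approximately 89.0% of outcomes fall in the interval [1, 5].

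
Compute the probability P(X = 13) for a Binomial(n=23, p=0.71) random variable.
0.056078

We have X ~ Binomial(n=23, p=0.71).

For a Binomial distribution, the PMF gives us the probability of each outcome.

Using the PMF formula:
P(X = 13) = 0.056078

Rounded to 4 decimal places: 0.0561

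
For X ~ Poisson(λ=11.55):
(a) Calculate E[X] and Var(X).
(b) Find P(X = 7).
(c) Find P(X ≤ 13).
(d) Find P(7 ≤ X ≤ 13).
(a) E[X] = 11.5500, Var(X) = 11.5500
(b) P(X = 7) = 0.052425
(c) P(X ≤ 13) = 0.728020
(d) P(7 ≤ X ≤ 13) = 0.669358

We have X ~ Poisson(λ=11.55).

(a) Moments:
E[X] = 11.5500
Var(X) = 11.5500
σ = √Var(X) = 3.3985

(b) Point probability using PMF:
P(X = 7) = 0.052425

(c) Cumulative probability using CDF:
P(X ≤ 13) = F(13) = 0.728020

(d) Range probability:
P(7 ≤ X ≤ 13) = P(X ≤ 13) - P(X ≤ 6)
                   = F(13) - F(6)
                   = 0.728020 - 0.058662
                   = 0.669358

This means approximately 66.9% of outcomes fall in the interval [7, 13].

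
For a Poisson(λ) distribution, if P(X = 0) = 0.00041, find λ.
λ = 7.7994

For a Poisson(λ) distribution, the PMF at 0 is:
P(X = 0) = λ^0 e^(-λ) / 0! = e^(-λ)

Given P(X = 0) = 0.00041:
e^(-λ) = 0.00041
-λ = ln(0.00041)
λ = -ln(0.00041) = 7.7994

Verification: e^(-7.7994) = 0.00041 ✓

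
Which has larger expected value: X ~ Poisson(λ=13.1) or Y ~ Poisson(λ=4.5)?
X has larger mean (13.1000 > 4.5000)

Compute the expected value for each distribution:

X ~ Poisson(λ=13.1):
E[X] = 13.1000

Y ~ Poisson(λ=4.5):
E[Y] = 4.5000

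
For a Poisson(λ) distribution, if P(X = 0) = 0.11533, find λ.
λ = 2.1600

For a Poisson(λ) distribution, the PMF at 0 is:
P(X = 0) = λ^0 e^(-λ) / 0! = e^(-λ)

Given P(X = 0) = 0.11533:
e^(-λ) = 0.11533
-λ = ln(0.11533)
λ = -ln(0.11533) = 2.1600

Verification: e^(-2.1600) = 0.11533 ✓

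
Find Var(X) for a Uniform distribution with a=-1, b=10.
10.0833

We have X ~ Uniform(a=-1, b=10).

For a Uniform distribution with a=-1, b=10:
Var(X) = 10.0833

The variance measures the spread of the distribution around the mean.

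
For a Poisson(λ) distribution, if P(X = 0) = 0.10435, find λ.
λ = 2.2600

For a Poisson(λ) distribution, the PMF at 0 is:
P(X = 0) = λ^0 e^(-λ) / 0! = e^(-λ)

Given P(X = 0) = 0.10435:
e^(-λ) = 0.10435
-λ = ln(0.10435)
λ = -ln(0.10435) = 2.2600

Verification: e^(-2.2600) = 0.10435 ✓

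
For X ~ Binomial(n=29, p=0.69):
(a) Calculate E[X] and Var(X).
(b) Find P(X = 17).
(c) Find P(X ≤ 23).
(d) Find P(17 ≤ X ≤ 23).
(a) E[X] = 20.0100, Var(X) = 6.2031
(b) P(X = 17) = 0.074457
(c) P(X ≤ 23) = 0.924291
(d) P(17 ≤ X ≤ 23) = 0.842120

We have X ~ Binomial(n=29, p=0.69).

(a) Moments:
E[X] = 20.0100
Var(X) = 6.2031
σ = √Var(X) = 2.4906

(b) Point probability using PMF:
P(X = 17) = 0.074457

(c) Cumulative probability using CDF:
P(X ≤ 23) = F(23) = 0.924291

(d) Range probability:
P(17 ≤ X ≤ 23) = P(X ≤ 23) - P(X ≤ 16)
                   = F(23) - F(16)
                   = 0.924291 - 0.082171
                   = 0.842120

This means approximately 84.2% of outcomes fall in the interval [17, 23].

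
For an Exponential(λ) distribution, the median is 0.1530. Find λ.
λ = 4.5304

For X ~ Exponential(λ), the CDF is F(x) = 1 - e^(-λx).
The median m satisfies F(m) = 0.5:
1 - e^(-λm) = 0.5
e^(-λm) = 0.5
λm = ln(2)
m = ln(2) / λ

Given m = 0.1530:
λ = ln(2) / 0.1530 = 0.693147 / 0.1530 = 4.5304

Verification: ln(2) / 4.5304 = 0.1530 ✓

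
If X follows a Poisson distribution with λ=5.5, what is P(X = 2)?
0.061812

We have X ~ Poisson(λ=5.5).

For a Poisson distribution, the PMF gives us the probability of each outcome.

Using the PMF formula:
P(X = 2) = 0.061812

Rounded to 4 decimal places: 0.0618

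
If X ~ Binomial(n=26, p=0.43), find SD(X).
2.5244

We have X ~ Binomial(n=26, p=0.43).

For a Binomial distribution with n=26, p=0.43:
σ = √Var(X) = 2.5244

The standard deviation is the square root of the variance.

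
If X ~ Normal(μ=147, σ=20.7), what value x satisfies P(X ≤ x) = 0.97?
185.9324

We have X ~ Normal(μ=147, σ=20.7).

We want to find x such that P(X ≤ x) = 0.97.

This is the 97th percentile, which means 97% of values fall below this point.

Using the inverse CDF (quantile function):
x = F⁻¹(0.97) = 185.9324

Verification: P(X ≤ 185.9324) = 0.97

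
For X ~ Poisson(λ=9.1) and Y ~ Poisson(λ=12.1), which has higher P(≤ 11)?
X has higher probability (P(X ≤ 11) = 0.7932 > P(Y ≤ 11) = 0.4502)

Compute P(≤ 11) for each distribution:

X ~ Poisson(λ=9.1):
P(X ≤ 11) = 0.7932

Y ~ Poisson(λ=12.1):
P(Y ≤ 11) = 0.4502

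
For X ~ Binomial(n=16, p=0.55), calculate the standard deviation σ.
1.9900

We have X ~ Binomial(n=16, p=0.55).

For a Binomial distribution with n=16, p=0.55:
σ = √Var(X) = 1.9900

The standard deviation is the square root of the variance.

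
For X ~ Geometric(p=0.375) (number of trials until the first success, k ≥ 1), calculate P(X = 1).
0.375000

We have X ~ Geometric(p=0.375) (number of trials until the first success, k ≥ 1).

For a Geometric distribution, the PMF gives us the probability of each outcome.

Using the PMF formula:
P(X = 1) = 0.375000

Rounded to 4 decimal places: 0.3750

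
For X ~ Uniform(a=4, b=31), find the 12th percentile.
7.2400

We have X ~ Uniform(a=4, b=31).

We want to find x such that P(X ≤ x) = 0.12.

This is the 12th percentile, which means 12% of values fall below this point.

Using the inverse CDF (quantile function):
x = F⁻¹(0.12) = 7.2400

Verification: P(X ≤ 7.2400) = 0.12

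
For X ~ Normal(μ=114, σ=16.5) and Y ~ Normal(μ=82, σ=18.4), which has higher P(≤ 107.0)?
Y has higher probability (P(Y ≤ 107.0) = 0.9129 > P(X ≤ 107.0) = 0.3357)

Compute P(≤ 107.0) for each distribution:

X ~ Normal(μ=114, σ=16.5):
P(X ≤ 107.0) = 0.3357

Y ~ Normal(μ=82, σ=18.4):
P(Y ≤ 107.0) = 0.9129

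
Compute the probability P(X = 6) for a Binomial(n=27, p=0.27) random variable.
0.154621

We have X ~ Binomial(n=27, p=0.27).

For a Binomial distribution, the PMF gives us the probability of each outcome.

Using the PMF formula:
P(X = 6) = 0.154621

Rounded to 4 decimal places: 0.1546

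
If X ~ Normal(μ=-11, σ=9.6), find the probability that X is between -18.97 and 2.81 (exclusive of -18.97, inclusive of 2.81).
0.721649

We have X ~ Normal(μ=-11, σ=9.6).

To find P(-18.97 < X ≤ 2.81), we use:
P(-18.97 < X ≤ 2.81) = P(X ≤ 2.81) - P(X ≤ -18.97)
                 = F(2.81) - F(-18.97)
                 = 0.924860 - 0.203211
                 = 0.721649

So there's approximately a 72.2% chance that X falls in this range.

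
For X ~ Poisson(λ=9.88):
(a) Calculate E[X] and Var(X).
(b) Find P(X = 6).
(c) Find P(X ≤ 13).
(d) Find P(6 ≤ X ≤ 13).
(a) E[X] = 9.8800, Var(X) = 9.8800
(b) P(X = 6) = 0.066127
(c) P(X ≤ 13) = 0.873055
(d) P(6 ≤ X ≤ 13) = 0.801291

We have X ~ Poisson(λ=9.88).

(a) Moments:
E[X] = 9.8800
Var(X) = 9.8800
σ = √Var(X) = 3.1432

(b) Point probability using PMF:
P(X = 6) = 0.066127

(c) Cumulative probability using CDF:
P(X ≤ 13) = F(13) = 0.873055

(d) Range probability:
P(6 ≤ X ≤ 13) = P(X ≤ 13) - P(X ≤ 5)
                   = F(13) - F(5)
                   = 0.873055 - 0.071764
                   = 0.801291

This means approximately 80.1% of outcomes fall in the interval [6, 13].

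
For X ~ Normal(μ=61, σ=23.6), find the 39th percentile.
54.4081

We have X ~ Normal(μ=61, σ=23.6).

We want to find x such that P(X ≤ x) = 0.39.

This is the 39th percentile, which means 39% of values fall below this point.

Using the inverse CDF (quantile function):
x = F⁻¹(0.39) = 54.4081

Verification: P(X ≤ 54.4081) = 0.39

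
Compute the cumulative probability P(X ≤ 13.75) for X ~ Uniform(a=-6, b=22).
0.705357

We have X ~ Uniform(a=-6, b=22).

The CDF gives us P(X ≤ k).

Using the CDF:
P(X ≤ 13.75) = 0.705357

This means there's approximately a 70.5% chance that X is at most 13.75.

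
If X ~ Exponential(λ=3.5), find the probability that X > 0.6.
0.122456

We have X ~ Exponential(λ=3.5).

P(X > 0.6) = 1 - P(X ≤ 0.6)
                = 1 - F(0.6)
                = 1 - 0.877544
                = 0.122456

So there's approximately a 12.2% chance that X exceeds 0.6.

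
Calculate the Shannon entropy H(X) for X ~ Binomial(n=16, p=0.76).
1.9439 nats

We have X ~ Binomial(n=16, p=0.76).

The Shannon entropy measures the uncertainty or information content of the distribution.

For a Binomial distribution with n=16, p=0.76:
H(X) = 1.9439 nats

(In bits, this would be 2.8045 bits.)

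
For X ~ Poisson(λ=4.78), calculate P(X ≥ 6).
0.345500

We have X ~ Poisson(λ=4.78).

For discrete distributions, P(X ≥ 6) = 1 - P(X ≤ 5).

P(X ≤ 5) = 0.654500
P(X ≥ 6) = 1 - 0.654500 = 0.345500

So there's approximately a 34.6% chance that X is at least 6.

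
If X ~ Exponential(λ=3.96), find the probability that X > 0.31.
0.292995

We have X ~ Exponential(λ=3.96).

P(X > 0.31) = 1 - P(X ≤ 0.31)
                = 1 - F(0.31)
                = 1 - 0.707005
                = 0.292995

So there's approximately a 29.3% chance that X exceeds 0.31.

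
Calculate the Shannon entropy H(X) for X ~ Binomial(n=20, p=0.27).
2.0992 nats

We have X ~ Binomial(n=20, p=0.27).

The Shannon entropy measures the uncertainty or information content of the distribution.

For a Binomial distribution with n=20, p=0.27:
H(X) = 2.0992 nats

(In bits, this would be 3.0285 bits.)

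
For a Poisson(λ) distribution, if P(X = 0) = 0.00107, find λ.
λ = 6.8401

For a Poisson(λ) distribution, the PMF at 0 is:
P(X = 0) = λ^0 e^(-λ) / 0! = e^(-λ)

Given P(X = 0) = 0.00107:
e^(-λ) = 0.00107
-λ = ln(0.00107)
λ = -ln(0.00107) = 6.8401

Verification: e^(-6.8401) = 0.00107 ✓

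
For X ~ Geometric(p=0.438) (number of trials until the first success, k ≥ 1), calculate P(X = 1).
0.438000

We have X ~ Geometric(p=0.438) (number of trials until the first success, k ≥ 1).

For a Geometric distribution, the PMF gives us the probability of each outcome.

Using the PMF formula:
P(X = 1) = 0.438000

Rounded to 4 decimal places: 0.4380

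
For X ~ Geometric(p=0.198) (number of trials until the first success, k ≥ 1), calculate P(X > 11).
0.088291

We have X ~ Geometric(p=0.198) (number of trials until the first success, k ≥ 1).

P(X > 11) = 1 - P(X ≤ 11)
                = 1 - F(11)
                = 1 - 0.911709
                = 0.088291

So there's approximately a 8.8% chance that X exceeds 11.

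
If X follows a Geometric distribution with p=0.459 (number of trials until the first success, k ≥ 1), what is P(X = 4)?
0.072678

We have X ~ Geometric(p=0.459) (number of trials until the first success, k ≥ 1).

For a Geometric distribution, the PMF gives us the probability of each outcome.

Using the PMF formula:
P(X = 4) = 0.072678

Rounded to 4 decimal places: 0.0727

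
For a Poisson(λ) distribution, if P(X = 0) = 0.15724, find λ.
λ = 1.8500

For a Poisson(λ) distribution, the PMF at 0 is:
P(X = 0) = λ^0 e^(-λ) / 0! = e^(-λ)

Given P(X = 0) = 0.15724:
e^(-λ) = 0.15724
-λ = ln(0.15724)
λ = -ln(0.15724) = 1.8500

Verification: e^(-1.8500) = 0.15724 ✓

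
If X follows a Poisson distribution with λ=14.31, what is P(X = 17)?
0.075867

We have X ~ Poisson(λ=14.31).

For a Poisson distribution, the PMF gives us the probability of each outcome.

Using the PMF formula:
P(X = 17) = 0.075867

Rounded to 4 decimal places: 0.0759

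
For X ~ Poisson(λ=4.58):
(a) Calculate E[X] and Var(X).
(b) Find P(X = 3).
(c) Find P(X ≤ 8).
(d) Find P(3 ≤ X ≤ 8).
(a) E[X] = 4.5800, Var(X) = 4.5800
(b) P(X = 3) = 0.164201
(c) P(X ≤ 8) = 0.955920
(d) P(3 ≤ X ≤ 8) = 0.791143

We have X ~ Poisson(λ=4.58).

(a) Moments:
E[X] = 4.5800
Var(X) = 4.5800
σ = √Var(X) = 2.1401

(b) Point probability using PMF:
P(X = 3) = 0.164201

(c) Cumulative probability using CDF:
P(X ≤ 8) = F(8) = 0.955920

(d) Range probability:
P(3 ≤ X ≤ 8) = P(X ≤ 8) - P(X ≤ 2)
                   = F(8) - F(2)
                   = 0.955920 - 0.164778
                   = 0.791143

This means approximately 79.1% of outcomes fall in the interval [3, 8].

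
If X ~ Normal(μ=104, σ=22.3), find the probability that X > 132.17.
0.103254

We have X ~ Normal(μ=104, σ=22.3).

P(X > 132.17) = 1 - P(X ≤ 132.17)
                = 1 - F(132.17)
                = 1 - 0.896746
                = 0.103254

So there's approximately a 10.3% chance that X exceeds 132.17.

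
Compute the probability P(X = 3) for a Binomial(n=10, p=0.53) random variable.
0.090509

We have X ~ Binomial(n=10, p=0.53).

For a Binomial distribution, the PMF gives us the probability of each outcome.

Using the PMF formula:
P(X = 3) = 0.090509

Rounded to 4 decimal places: 0.0905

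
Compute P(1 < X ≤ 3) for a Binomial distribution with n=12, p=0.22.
0.516625

We have X ~ Binomial(n=12, p=0.22).

To find P(1 < X ≤ 3), we use:
P(1 < X ≤ 3) = P(X ≤ 3) - P(X ≤ 1)
                 = F(3) - F(1)
                 = 0.738990 - 0.222365
                 = 0.516625

So there's approximately a 51.7% chance that X falls in this range.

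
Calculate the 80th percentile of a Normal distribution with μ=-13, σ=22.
5.5157

We have X ~ Normal(μ=-13, σ=22).

We want to find x such that P(X ≤ x) = 0.8.

This is the 80th percentile, which means 80% of values fall below this point.

Using the inverse CDF (quantile function):
x = F⁻¹(0.8) = 5.5157

Verification: P(X ≤ 5.5157) = 0.8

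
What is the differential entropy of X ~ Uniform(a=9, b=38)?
3.3673 nats

We have X ~ Uniform(a=9, b=38).

The differential entropy measures the uncertainty or information content of the distribution.

For a Uniform distribution with a=9, b=38:
h(X) = 3.3673 nats

(In bits, this would be 4.8580 bits.)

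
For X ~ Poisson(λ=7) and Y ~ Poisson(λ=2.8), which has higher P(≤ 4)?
Y has higher probability (P(Y ≤ 4) = 0.8477 > P(X ≤ 4) = 0.1730)

Compute P(≤ 4) for each distribution:

X ~ Poisson(λ=7):
P(X ≤ 4) = 0.1730

Y ~ Poisson(λ=2.8):
P(Y ≤ 4) = 0.8477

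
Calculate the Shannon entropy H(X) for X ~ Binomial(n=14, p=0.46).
2.0414 nats

We have X ~ Binomial(n=14, p=0.46).

The Shannon entropy measures the uncertainty or information content of the distribution.

For a Binomial distribution with n=14, p=0.46:
H(X) = 2.0414 nats

(In bits, this would be 2.9451 bits.)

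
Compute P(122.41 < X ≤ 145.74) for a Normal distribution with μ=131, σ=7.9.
0.830524

We have X ~ Normal(μ=131, σ=7.9).

To find P(122.41 < X ≤ 145.74), we use:
P(122.41 < X ≤ 145.74) = P(X ≤ 145.74) - P(X ≤ 122.41)
                 = F(145.74) - F(122.41)
                 = 0.968967 - 0.138443
                 = 0.830524

So there's approximately a 83.1% chance that X falls in this range.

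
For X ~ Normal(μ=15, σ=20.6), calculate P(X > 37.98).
0.132311

We have X ~ Normal(μ=15, σ=20.6).

P(X > 37.98) = 1 - P(X ≤ 37.98)
                = 1 - F(37.98)
                = 1 - 0.867689
                = 0.132311

So there's approximately a 13.2% chance that X exceeds 37.98.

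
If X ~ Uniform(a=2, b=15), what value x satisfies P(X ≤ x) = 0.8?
12.4000

We have X ~ Uniform(a=2, b=15).

We want to find x such that P(X ≤ x) = 0.8.

This is the 80th percentile, which means 80% of values fall below this point.

Using the inverse CDF (quantile function):
x = F⁻¹(0.8) = 12.4000

Verification: P(X ≤ 12.4000) = 0.8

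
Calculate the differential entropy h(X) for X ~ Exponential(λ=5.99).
-0.7901 nats

We have X ~ Exponential(λ=5.99).

The differential entropy measures the uncertainty or information content of the distribution.

For an Exponential distribution with λ=5.99:
h(X) = -0.7901 nats

(In bits, this would be -1.1399 bits.)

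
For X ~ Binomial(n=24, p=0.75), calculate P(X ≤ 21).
0.960199

We have X ~ Binomial(n=24, p=0.75).

The CDF gives us P(X ≤ k).

Using the CDF:
P(X ≤ 21) = 0.960199

This means there's approximately a 96.0% chance that X is at most 21.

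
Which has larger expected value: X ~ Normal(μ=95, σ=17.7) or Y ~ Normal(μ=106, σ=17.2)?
Y has larger mean (106.0000 > 95.0000)

Compute the expected value for each distribution:

X ~ Normal(μ=95, σ=17.7):
E[X] = 95.0000

Y ~ Normal(μ=106, σ=17.2):
E[Y] = 106.0000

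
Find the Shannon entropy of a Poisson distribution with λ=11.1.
2.6145 nats

We have X ~ Poisson(λ=11.1).

The Shannon entropy measures the uncertainty or information content of the distribution.

For a Poisson distribution with λ=11.1:
H(X) = 2.6145 nats

(In bits, this would be 3.7719 bits.)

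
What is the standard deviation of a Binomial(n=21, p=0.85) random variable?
1.6363

We have X ~ Binomial(n=21, p=0.85).

For a Binomial distribution with n=21, p=0.85:
σ = √Var(X) = 1.6363

The standard deviation is the square root of the variance.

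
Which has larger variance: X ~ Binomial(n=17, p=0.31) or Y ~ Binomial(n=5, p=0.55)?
X has larger variance (3.6363 > 1.2375)

Compute the variance for each distribution:

X ~ Binomial(n=17, p=0.31):
Var(X) = 3.6363

Y ~ Binomial(n=5, p=0.55):
Var(Y) = 1.2375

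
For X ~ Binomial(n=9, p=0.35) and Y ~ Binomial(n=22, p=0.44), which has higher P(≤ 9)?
X has higher probability (P(X ≤ 9) = 1.0000 > P(Y ≤ 9) = 0.4728)

Compute P(≤ 9) for each distribution:

X ~ Binomial(n=9, p=0.35):
P(X ≤ 9) = 1.0000

Y ~ Binomial(n=22, p=0.44):
P(Y ≤ 9) = 0.4728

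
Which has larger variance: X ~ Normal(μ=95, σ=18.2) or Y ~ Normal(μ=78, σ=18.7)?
Y has larger variance (349.6900 > 331.2400)

Compute the variance for each distribution:

X ~ Normal(μ=95, σ=18.2):
Var(X) = 331.2400

Y ~ Normal(μ=78, σ=18.7):
Var(Y) = 349.6900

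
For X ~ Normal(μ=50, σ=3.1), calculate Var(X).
9.6100

We have X ~ Normal(μ=50, σ=3.1).

For a Normal distribution with μ=50, σ=3.1:
Var(X) = 9.6100

The variance measures the spread of the distribution around the mean.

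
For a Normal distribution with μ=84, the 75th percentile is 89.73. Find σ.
σ = 8.4953

For X ~ Normal(μ, σ), the p-th percentile satisfies x = μ + z_p × σ,
where z_p = Φ⁻¹(p) is the standard normal quantile.

Step 1: z_{0.75} = Φ⁻¹(0.75) = 0.6745

Step 2: Solve for σ:
89.73 = 84 + 0.6745 × σ
σ = (89.73 - 84) / 0.6745
σ = 5.73 / 0.6745
σ = 8.4953

Verification: μ + z × σ = 84 + 0.6745 × 8.4953 = 89.73 ✓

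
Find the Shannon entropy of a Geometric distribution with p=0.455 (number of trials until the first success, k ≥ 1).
1.5145 nats

We have X ~ Geometric(p=0.455) (number of trials until the first success, k ≥ 1).

The Shannon entropy measures the uncertainty or information content of the distribution.

For a Geometric distribution with p=0.455 (number of trials until the first success, k ≥ 1):
H(X) = 1.5145 nats

(In bits, this would be 2.1849 bits.)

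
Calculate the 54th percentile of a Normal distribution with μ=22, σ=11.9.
23.1952

We have X ~ Normal(μ=22, σ=11.9).

We want to find x such that P(X ≤ x) = 0.54.

This is the 54th percentile, which means 54% of values fall below this point.

Using the inverse CDF (quantile function):
x = F⁻¹(0.54) = 23.1952

Verification: P(X ≤ 23.1952) = 0.54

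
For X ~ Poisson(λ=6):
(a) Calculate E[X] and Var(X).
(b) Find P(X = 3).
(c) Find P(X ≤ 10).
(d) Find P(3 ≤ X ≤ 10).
(a) E[X] = 6.0000, Var(X) = 6.0000
(b) P(X = 3) = 0.089235
(c) P(X ≤ 10) = 0.957379
(d) P(3 ≤ X ≤ 10) = 0.895410

We have X ~ Poisson(λ=6).

(a) Moments:
E[X] = 6.0000
Var(X) = 6.0000
σ = √Var(X) = 2.4495

(b) Point probability using PMF:
P(X = 3) = 0.089235

(c) Cumulative probability using CDF:
P(X ≤ 10) = F(10) = 0.957379

(d) Range probability:
P(3 ≤ X ≤ 10) = P(X ≤ 10) - P(X ≤ 2)
                   = F(10) - F(2)
                   = 0.957379 - 0.061969
                   = 0.895410

This means approximately 89.5% of outcomes fall in the interval [3, 10].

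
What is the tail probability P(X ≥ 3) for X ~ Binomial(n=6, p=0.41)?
0.476409

We have X ~ Binomial(n=6, p=0.41).

For discrete distributions, P(X ≥ 3) = 1 - P(X ≤ 2).

P(X ≤ 2) = 0.523591
P(X ≥ 3) = 1 - 0.523591 = 0.476409

So there's approximately a 47.6% chance that X is at least 3.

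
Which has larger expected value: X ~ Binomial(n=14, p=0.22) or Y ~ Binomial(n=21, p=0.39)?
Y has larger mean (8.1900 > 3.0800)

Compute the expected value for each distribution:

X ~ Binomial(n=14, p=0.22):
E[X] = 3.0800

Y ~ Binomial(n=21, p=0.39):
E[Y] = 8.1900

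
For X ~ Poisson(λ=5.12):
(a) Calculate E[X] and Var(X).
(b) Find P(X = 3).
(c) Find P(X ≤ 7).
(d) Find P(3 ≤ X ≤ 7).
(a) E[X] = 5.1200, Var(X) = 5.1200
(b) P(X = 3) = 0.133681
(c) P(X ≤ 7) = 0.853798
(d) P(3 ≤ X ≤ 7) = 0.738896

We have X ~ Poisson(λ=5.12).

(a) Moments:
E[X] = 5.1200
Var(X) = 5.1200
σ = √Var(X) = 2.2627

(b) Point probability using PMF:
P(X = 3) = 0.133681

(c) Cumulative probability using CDF:
P(X ≤ 7) = F(7) = 0.853798

(d) Range probability:
P(3 ≤ X ≤ 7) = P(X ≤ 7) - P(X ≤ 2)
                   = F(7) - F(2)
                   = 0.853798 - 0.114902
                   = 0.738896

This means approximately 73.9% of outcomes fall in the interval [3, 7].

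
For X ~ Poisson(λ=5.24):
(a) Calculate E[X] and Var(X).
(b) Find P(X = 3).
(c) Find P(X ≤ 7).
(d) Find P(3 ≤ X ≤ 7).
(a) E[X] = 5.2400, Var(X) = 5.2400
(b) P(X = 3) = 0.127098
(c) P(X ≤ 7) = 0.840389
(d) P(3 ≤ X ≤ 7) = 0.734550

We have X ~ Poisson(λ=5.24).

(a) Moments:
E[X] = 5.2400
Var(X) = 5.2400
σ = √Var(X) = 2.2891

(b) Point probability using PMF:
P(X = 3) = 0.127098

(c) Cumulative probability using CDF:
P(X ≤ 7) = F(7) = 0.840389

(d) Range probability:
P(3 ≤ X ≤ 7) = P(X ≤ 7) - P(X ≤ 2)
                   = F(7) - F(2)
                   = 0.840389 - 0.105840
                   = 0.734550

This means approximately 73.5% of outcomes fall in the interval [3, 7].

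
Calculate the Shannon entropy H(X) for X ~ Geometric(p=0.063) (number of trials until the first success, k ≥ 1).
3.7324 nats

We have X ~ Geometric(p=0.063) (number of trials until the first success, k ≥ 1).

The Shannon entropy measures the uncertainty or information content of the distribution.

For a Geometric distribution with p=0.063 (number of trials until the first success, k ≥ 1):
H(X) = 3.7324 nats

(In bits, this would be 5.3848 bits.)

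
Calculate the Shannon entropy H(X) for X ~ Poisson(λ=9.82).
2.5522 nats

We have X ~ Poisson(λ=9.82).

The Shannon entropy measures the uncertainty or information content of the distribution.

For a Poisson distribution with λ=9.82:
H(X) = 2.5522 nats

(In bits, this would be 3.6820 bits.)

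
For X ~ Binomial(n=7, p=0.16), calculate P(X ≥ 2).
0.311456

We have X ~ Binomial(n=7, p=0.16).

For discrete distributions, P(X ≥ 2) = 1 - P(X ≤ 1).

P(X ≤ 1) = 0.688544
P(X ≥ 2) = 1 - 0.688544 = 0.311456

So there's approximately a 31.1% chance that X is at least 2.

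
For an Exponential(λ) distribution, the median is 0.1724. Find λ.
λ = 4.0206

For X ~ Exponential(λ), the CDF is F(x) = 1 - e^(-λx).
The median m satisfies F(m) = 0.5:
1 - e^(-λm) = 0.5
e^(-λm) = 0.5
λm = ln(2)
m = ln(2) / λ

Given m = 0.1724:
λ = ln(2) / 0.1724 = 0.693147 / 0.1724 = 4.0206

Verification: ln(2) / 4.0206 = 0.1724 ✓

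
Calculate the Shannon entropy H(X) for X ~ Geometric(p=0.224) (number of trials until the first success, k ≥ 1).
2.3747 nats

We have X ~ Geometric(p=0.224) (number of trials until the first success, k ≥ 1).

The Shannon entropy measures the uncertainty or information content of the distribution.

For a Geometric distribution with p=0.224 (number of trials until the first success, k ≥ 1):
H(X) = 2.3747 nats

(In bits, this would be 3.4259 bits.)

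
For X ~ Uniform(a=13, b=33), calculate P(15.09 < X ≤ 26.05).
0.548000

We have X ~ Uniform(a=13, b=33).

To find P(15.09 < X ≤ 26.05), we use:
P(15.09 < X ≤ 26.05) = P(X ≤ 26.05) - P(X ≤ 15.09)
                 = F(26.05) - F(15.09)
                 = 0.652500 - 0.104500
                 = 0.548000

So there's approximately a 54.8% chance that X falls in this range.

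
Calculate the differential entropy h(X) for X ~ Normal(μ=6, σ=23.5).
4.5759 nats

We have X ~ Normal(μ=6, σ=23.5).

The differential entropy measures the uncertainty or information content of the distribution.

For a Normal distribution with μ=6, σ=23.5:
h(X) = 4.5759 nats

(In bits, this would be 6.6017 bits.)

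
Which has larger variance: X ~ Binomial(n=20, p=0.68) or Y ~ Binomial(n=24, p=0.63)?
Y has larger variance (5.5944 > 4.3520)

Compute the variance for each distribution:

X ~ Binomial(n=20, p=0.68):
Var(X) = 4.3520

Y ~ Binomial(n=24, p=0.63):
Var(Y) = 5.5944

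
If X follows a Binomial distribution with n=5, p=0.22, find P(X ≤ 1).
0.695883

We have X ~ Binomial(n=5, p=0.22).

The CDF gives us P(X ≤ k).

Using the CDF:
P(X ≤ 1) = 0.695883

This means there's approximately a 69.6% chance that X is at most 1.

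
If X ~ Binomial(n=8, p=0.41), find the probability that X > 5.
0.056289

We have X ~ Binomial(n=8, p=0.41).

P(X > 5) = 1 - P(X ≤ 5)
                = 1 - F(5)
                = 1 - 0.943711
                = 0.056289

So there's approximately a 5.6% chance that X exceeds 5.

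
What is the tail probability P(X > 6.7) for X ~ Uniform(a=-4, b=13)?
0.370588

We have X ~ Uniform(a=-4, b=13).

P(X > 6.7) = 1 - P(X ≤ 6.7)
                = 1 - F(6.7)
                = 1 - 0.629412
                = 0.370588

So there's approximately a 37.1% chance that X exceeds 6.7.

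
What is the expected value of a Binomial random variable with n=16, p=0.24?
3.8400

We have X ~ Binomial(n=16, p=0.24).

For a Binomial distribution with n=16, p=0.24:
E[X] = 3.8400

This is the expected (average) value of X.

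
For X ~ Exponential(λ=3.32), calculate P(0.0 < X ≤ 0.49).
0.803442

We have X ~ Exponential(λ=3.32).

To find P(0.0 < X ≤ 0.49), we use:
P(0.0 < X ≤ 0.49) = P(X ≤ 0.49) - P(X ≤ 0.0)
                 = F(0.49) - F(0.0)
                 = 0.803442 - 0.000000
                 = 0.803442

So there's approximately a 80.3% chance that X falls in this range.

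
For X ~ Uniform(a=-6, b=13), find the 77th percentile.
8.6300

We have X ~ Uniform(a=-6, b=13).

We want to find x such that P(X ≤ x) = 0.77.

This is the 77th percentile, which means 77% of values fall below this point.

Using the inverse CDF (quantile function):
x = F⁻¹(0.77) = 8.6300

Verification: P(X ≤ 8.6300) = 0.77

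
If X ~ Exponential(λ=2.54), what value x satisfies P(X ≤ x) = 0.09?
0.0371

We have X ~ Exponential(λ=2.54).

We want to find x such that P(X ≤ x) = 0.09.

This is the 9th percentile, which means 9% of values fall below this point.

Using the inverse CDF (quantile function):
x = F⁻¹(0.09) = 0.0371

Verification: P(X ≤ 0.0371) = 0.09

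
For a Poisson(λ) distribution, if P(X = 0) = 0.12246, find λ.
λ = 2.1000

For a Poisson(λ) distribution, the PMF at 0 is:
P(X = 0) = λ^0 e^(-λ) / 0! = e^(-λ)

Given P(X = 0) = 0.12246:
e^(-λ) = 0.12246
-λ = ln(0.12246)
λ = -ln(0.12246) = 2.1000

Verification: e^(-2.1000) = 0.12246 ✓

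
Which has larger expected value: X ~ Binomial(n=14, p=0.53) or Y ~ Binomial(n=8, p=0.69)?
X has larger mean (7.4200 > 5.5200)

Compute the expected value for each distribution:

X ~ Binomial(n=14, p=0.53):
E[X] = 7.4200

Y ~ Binomial(n=8, p=0.69):
E[Y] = 5.5200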